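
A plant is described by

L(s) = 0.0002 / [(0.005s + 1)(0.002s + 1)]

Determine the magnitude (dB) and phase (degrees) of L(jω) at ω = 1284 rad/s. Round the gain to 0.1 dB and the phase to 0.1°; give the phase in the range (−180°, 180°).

At ω = 1284 rad/s:
pole (1 + j1284·0.005) = 1 + j6.42 → |·| ≈ 6.4974, ∠ ≈ 81.15°
pole (1 + j1284·0.002) = 1 + j2.568 → |·| ≈ 2.7558, ∠ ≈ 68.72°
|L| = 0.0002 · 1 / (6.4974 · 2.7558) ≈ 1.117e-05
Gain = 20 log₁₀(1.117e-05) ≈ -99.04 dB
∠L = (0°) − (81.15° + 68.72°) = -149.87°

-99.0 dB, -149.9°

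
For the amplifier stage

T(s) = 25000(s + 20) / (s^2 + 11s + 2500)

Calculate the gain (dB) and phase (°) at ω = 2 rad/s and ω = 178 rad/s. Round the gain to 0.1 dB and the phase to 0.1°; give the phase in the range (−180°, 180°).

ω = 2: 46.1 dB, 5.2°; ω = 178: 43.7 dB, -92.6°

At s = jω = j2:
zero (s+20): 20 + j2 → |·| = √(20²+2²) = √404 ≈ 20.1, ∠ = arctan(2/20) ≈ 5.71°
quadratic: (j2)² + 11·j2 + 2500 = 2496 + j22 → |·| ≈ 2496.1, ∠ ≈ 0.50°
|T| = 25000 · 20.1 / 2496.1 ≈ 201.31
Gain = 20 log₁₀(201.31) ≈ 46.08 dB
∠T = 5.71° − 0.50° = 5.21°

At s = jω = j178:
zero (s+20): 20 + j178 → |·| = √(20²+178²) = √32084 ≈ 179.12, ∠ = arctan(178/20) ≈ 83.59°
quadratic: (j178)² + 11·j178 + 2500 = -29184 + j1958 → |·| ≈ 29250, ∠ ≈ 176.16°
|T| = 25000 · 179.12 / 29250 ≈ 153.09
Gain = 20 log₁₀(153.09) ≈ 43.70 dB
∠T = 83.59° − 176.16° = -92.57°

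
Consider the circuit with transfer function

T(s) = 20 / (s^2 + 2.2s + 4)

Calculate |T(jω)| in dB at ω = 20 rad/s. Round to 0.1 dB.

-26.0 dB

At s = jω = j20:
quadratic: (j20)² + 2.2·j20 + 4 = -396 + j44 → |·| ≈ 398.44, ∠ ≈ 173.66°
|T| = 20 / 398.44 ≈ 0.050196
Gain = 20 log₁₀(0.050196) ≈ -25.99 dB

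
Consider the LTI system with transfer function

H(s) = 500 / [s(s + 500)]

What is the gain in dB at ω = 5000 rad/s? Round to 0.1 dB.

-94.0 dB

At s = jω = j5000:
pole (s+500): 500 + j5000 → |·| = √(500²+5000²) = √25250000 ≈ 5024.9, ∠ = arctan(5000/500) ≈ 84.29°
pole at origin: |s| = 5000, ∠ = 90.00° (in denominator)
|H| = 500 / 2.5124e+07 ≈ 1.9901e-05
Gain = 20 log₁₀(1.9901e-05) ≈ -94.02 dB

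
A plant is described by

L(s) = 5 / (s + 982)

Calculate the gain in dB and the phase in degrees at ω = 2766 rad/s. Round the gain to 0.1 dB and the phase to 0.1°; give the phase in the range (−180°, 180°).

Substitute s = j2766:
Numerator: 5 = 5 + j0
Denominator: (j2766) + 982 = 982 + j2766
|N| = √(5² + 0²) ≈ 5, ∠N ≈ 0.00°
|D| = √(982² + 2766²) ≈ 2935.1, ∠D ≈ 70.45°
|L| = 5 / 2935.1 ≈ 0.0017035
Gain = 20 log₁₀(0.0017035) ≈ -55.37 dB
∠L = 0.00° − 70.45° = -70.45°

-55.4 dB, -70.5°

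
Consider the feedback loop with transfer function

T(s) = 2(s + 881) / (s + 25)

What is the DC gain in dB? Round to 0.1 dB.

37.0 dB

T(0) = 2·881 / (25) = 70.48
20 log₁₀(70.48) ≈ 36.96 dB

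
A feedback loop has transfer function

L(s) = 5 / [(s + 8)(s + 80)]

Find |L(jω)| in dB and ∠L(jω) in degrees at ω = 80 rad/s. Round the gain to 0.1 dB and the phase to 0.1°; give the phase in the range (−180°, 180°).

At s = jω = j80:
pole (s+8): 8 + j80 → |·| = √(8²+80²) = √6464 ≈ 80.399, ∠ = arctan(80/8) ≈ 84.29°
pole (s+80): 80 + j80 → |·| = √(80²+80²) = √12800 ≈ 113.14, ∠ = arctan(80/80) ≈ 45.00°
|L| = 5 / 9096.3 ≈ 0.00054967
Gain = 20 log₁₀(0.00054967) ≈ -65.20 dB
∠L = 0.00° − 129.29° = -129.29°

-65.2 dB, -129.3°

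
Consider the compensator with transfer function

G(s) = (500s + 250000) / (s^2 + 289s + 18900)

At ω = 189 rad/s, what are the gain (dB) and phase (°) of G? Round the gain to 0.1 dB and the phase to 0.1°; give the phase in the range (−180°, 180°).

Substitute s = j189:
Numerator: 500(j189) + 250000 = 250000 + j94500
Denominator: (j189)^2 + 289(j189) + 18900 = -16821 + j54621
|N| = √(250000² + 94500²) ≈ 2.6726e+05, ∠N ≈ 20.71°
|D| = √(16821² + 54621²) ≈ 57152, ∠D ≈ 107.12°
|G| = 2.6726e+05 / 57152 ≈ 4.6763
Gain = 20 log₁₀(4.6763) ≈ 13.40 dB
∠G = 20.71° − 107.12° = -86.41°

13.4 dB, -86.4°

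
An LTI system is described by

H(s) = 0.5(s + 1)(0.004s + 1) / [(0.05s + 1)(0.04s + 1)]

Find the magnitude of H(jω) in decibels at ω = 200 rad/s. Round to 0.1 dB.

At ω = 200 rad/s:
zero (1 + j200·1) = 1 + j200 → |·| ≈ 200, ∠ ≈ 89.71°
zero (1 + j200·0.004) = 1 + j0.8 → |·| ≈ 1.2806, ∠ ≈ 38.66°
pole (1 + j200·0.05) = 1 + j10 → |·| ≈ 10.05, ∠ ≈ 84.29°
pole (1 + j200·0.04) = 1 + j8 → |·| ≈ 8.0623, ∠ ≈ 82.87°
|H| = 0.5 · 200 · 1.2806 / (10.05 · 8.0623) ≈ 1.5805
Gain = 20 log₁₀(1.5805) ≈ 3.98 dB

4.0 dB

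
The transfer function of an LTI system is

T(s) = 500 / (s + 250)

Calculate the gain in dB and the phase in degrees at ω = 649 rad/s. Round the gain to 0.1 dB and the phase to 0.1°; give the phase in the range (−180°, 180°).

-2.9 dB, -68.9°

Substitute s = j649:
Numerator: 500 = 500 + j0
Denominator: (j649) + 250 = 250 + j649
|N| = √(500² + 0²) ≈ 500, ∠N ≈ 0.00°
|D| = √(250² + 649²) ≈ 695.49, ∠D ≈ 68.93°
|T| = 500 / 695.49 ≈ 0.71892
Gain = 20 log₁₀(0.71892) ≈ -2.87 dB
∠T = 0.00° − 68.93° = -68.93°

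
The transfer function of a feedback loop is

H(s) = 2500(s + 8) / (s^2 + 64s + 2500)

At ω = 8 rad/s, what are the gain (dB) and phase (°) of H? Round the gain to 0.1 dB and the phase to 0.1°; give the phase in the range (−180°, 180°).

21.1 dB, 33.1°

At s = jω = j8:
zero (s+8): 8 + j8 → |·| = √(8²+8²) = √128 ≈ 11.314, ∠ = arctan(8/8) ≈ 45.00°
quadratic: (j8)² + 64·j8 + 2500 = 2436 + j512 → |·| ≈ 2489.2, ∠ ≈ 11.87°
|H| = 2500 · 11.314 / 2489.2 ≈ 11.363
Gain = 20 log₁₀(11.363) ≈ 21.11 dB
∠H = 45.00° − 11.87° = 33.13°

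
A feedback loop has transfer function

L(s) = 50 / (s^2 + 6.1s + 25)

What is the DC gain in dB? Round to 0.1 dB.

L(0) = 50 / 25 = 2
20 log₁₀(2) ≈ 6.02 dB

6.0 dB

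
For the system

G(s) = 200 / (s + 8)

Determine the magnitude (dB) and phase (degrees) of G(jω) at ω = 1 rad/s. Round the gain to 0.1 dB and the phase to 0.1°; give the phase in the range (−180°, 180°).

27.9 dB, -7.1°

Substitute s = j1:
Numerator: 200 = 200 + j0
Denominator: (j1) + 8 = 8 + j1
|N| = √(200² + 0²) ≈ 200, ∠N ≈ 0.00°
|D| = √(8² + 1²) ≈ 8.0623, ∠D ≈ 7.13°
|G| = 200 / 8.0623 ≈ 24.807
Gain = 20 log₁₀(24.807) ≈ 27.89 dB
∠G = 0.00° − 7.13° = -7.13°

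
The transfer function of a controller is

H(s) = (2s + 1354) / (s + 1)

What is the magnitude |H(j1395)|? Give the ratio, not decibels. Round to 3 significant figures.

2.22

Substitute s = j1395:
Numerator: 2(j1395) + 1354 = 1354 + j2790
Denominator: (j1395) + 1 = 1 + j1395
|N| = √(1354² + 2790²) ≈ 3101.2, ∠N ≈ 64.11°
|D| = √(1² + 1395²) ≈ 1395, ∠D ≈ 89.96°
|H| = 3101.2 / 1395 ≈ 2.2231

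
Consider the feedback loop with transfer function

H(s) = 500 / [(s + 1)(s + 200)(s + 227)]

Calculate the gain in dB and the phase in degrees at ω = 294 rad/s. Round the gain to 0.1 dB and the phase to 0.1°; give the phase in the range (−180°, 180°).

-97.8 dB, 162.1°

At s = jω = j294:
pole (s+1): 1 + j294 → |·| = √(1²+294²) = √86437 ≈ 294, ∠ = arctan(294/1) ≈ 89.81°
pole (s+200): 200 + j294 → |·| = √(200²+294²) = √126436 ≈ 355.58, ∠ = arctan(294/200) ≈ 55.77°
pole (s+227): 227 + j294 → |·| = √(227²+294²) = √137965 ≈ 371.44, ∠ = arctan(294/227) ≈ 52.33°
|H| = 500 / 3.8831e+07 ≈ 1.2876e-05
Gain = 20 log₁₀(1.2876e-05) ≈ -97.80 dB
∠H = 0.00° − 197.91° = -197.91° ≡ 162.09° (principal value)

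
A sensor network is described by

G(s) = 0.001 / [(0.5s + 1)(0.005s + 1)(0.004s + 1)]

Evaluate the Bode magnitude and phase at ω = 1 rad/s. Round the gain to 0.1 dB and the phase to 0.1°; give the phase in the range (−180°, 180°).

At ω = 1 rad/s:
pole (1 + j1·0.5) = 1 + j0.5 → |·| ≈ 1.118, ∠ ≈ 26.57°
pole (1 + j1·0.005) = 1 + j0.005 → |·| ≈ 1, ∠ ≈ 0.29°
pole (1 + j1·0.004) = 1 + j0.004 → |·| ≈ 1, ∠ ≈ 0.23°
|G| = 0.001 · 1 / (1.118 · 1 · 1) ≈ 0.00089445
Gain = 20 log₁₀(0.00089445) ≈ -60.97 dB
∠G = (0°) − (26.57° + 0.29° + 0.23°) = -27.09°

-61.0 dB, -27.1°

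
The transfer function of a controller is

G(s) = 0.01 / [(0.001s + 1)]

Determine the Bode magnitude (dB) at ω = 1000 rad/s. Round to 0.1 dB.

At ω = 1000 rad/s:
pole (1 + j1000·0.001) = 1 + j1 → |·| ≈ 1.4142, ∠ ≈ 45.00°
|G| = 0.01 · 1 / (1.4142) ≈ 0.0070711
Gain = 20 log₁₀(0.0070711) ≈ -43.01 dB

-43.0 dB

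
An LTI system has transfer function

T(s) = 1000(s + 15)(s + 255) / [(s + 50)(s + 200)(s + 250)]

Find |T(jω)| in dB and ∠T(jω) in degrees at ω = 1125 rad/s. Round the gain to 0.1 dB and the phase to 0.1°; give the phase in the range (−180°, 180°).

-1.2 dB, -78.4°

At s = jω = j1125:
zero (s+15): 15 + j1125 → |·| = √(15²+1125²) = √1265850 ≈ 1125.1, ∠ = arctan(1125/15) ≈ 89.24°
zero (s+255): 255 + j1125 → |·| = √(255²+1125²) = √1330650 ≈ 1153.5, ∠ = arctan(1125/255) ≈ 77.23°
pole (s+50): 50 + j1125 → |·| = √(50²+1125²) = √1268125 ≈ 1126.1, ∠ = arctan(1125/50) ≈ 87.46°
pole (s+200): 200 + j1125 → |·| = √(200²+1125²) = √1305625 ≈ 1142.6, ∠ = arctan(1125/200) ≈ 79.92°
pole (s+250): 250 + j1125 → |·| = √(250²+1125²) = √1328125 ≈ 1152.4, ∠ = arctan(1125/250) ≈ 77.47°
|T| = 1000 · 1.2978e+06 / 1.4828e+09 ≈ 0.87524
Gain = 20 log₁₀(0.87524) ≈ -1.16 dB
∠T = 166.47° − 244.85° = -78.38°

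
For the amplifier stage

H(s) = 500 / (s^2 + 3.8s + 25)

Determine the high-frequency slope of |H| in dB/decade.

-40 dB/decade

Each pole contributes −20 dB/decade at high frequency; each zero contributes +20 dB/decade.
Net: 0 zero(s) − 2 pole(s) → -40 dB/decade.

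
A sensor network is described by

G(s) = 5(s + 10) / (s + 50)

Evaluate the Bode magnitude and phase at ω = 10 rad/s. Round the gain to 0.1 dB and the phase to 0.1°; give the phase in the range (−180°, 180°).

At s = jω = j10:
zero (s+10): 10 + j10 → |·| = √(10²+10²) = √200 ≈ 14.142, ∠ = arctan(10/10) ≈ 45.00°
pole (s+50): 50 + j10 → |·| = √(50²+10²) = √2600 ≈ 50.99, ∠ = arctan(10/50) ≈ 11.31°
|G| = 5 · 14.142 / 50.99 ≈ 1.3867
Gain = 20 log₁₀(1.3867) ≈ 2.84 dB
∠G = 45.00° − 11.31° = 33.69°

2.8 dB, 33.7°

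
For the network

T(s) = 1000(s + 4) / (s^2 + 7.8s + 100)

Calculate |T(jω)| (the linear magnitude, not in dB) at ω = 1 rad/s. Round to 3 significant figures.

41.5

At s = jω = j1:
zero (s+4): 4 + j1 → |·| = √(4²+1²) = √17 ≈ 4.1231, ∠ = arctan(1/4) ≈ 14.04°
quadratic: (j1)² + 7.8·j1 + 100 = 99 + j7.8 → |·| ≈ 99.307, ∠ ≈ 4.50°
|T| = 1000 · 4.1231 / 99.307 ≈ 41.519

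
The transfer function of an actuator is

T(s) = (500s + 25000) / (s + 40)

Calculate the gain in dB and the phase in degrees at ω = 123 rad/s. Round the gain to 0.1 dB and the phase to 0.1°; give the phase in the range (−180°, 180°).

Substitute s = j123:
Numerator: 500(j123) + 25000 = 25000 + j61500
Denominator: (j123) + 40 = 40 + j123
|N| = √(25000² + 61500²) ≈ 66387, ∠N ≈ 67.88°
|D| = √(40² + 123²) ≈ 129.34, ∠D ≈ 71.99°
|T| = 66387 / 129.34 ≈ 513.28
Gain = 20 log₁₀(513.28) ≈ 54.21 dB
∠T = 67.88° − 71.99° = -4.11°

54.2 dB, -4.1°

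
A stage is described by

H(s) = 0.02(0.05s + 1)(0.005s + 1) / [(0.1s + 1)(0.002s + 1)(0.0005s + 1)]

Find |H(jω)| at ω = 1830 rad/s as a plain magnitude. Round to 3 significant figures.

At ω = 1830 rad/s:
zero (1 + j1830·0.05) = 1 + j91.5 → |·| ≈ 91.505, ∠ ≈ 89.37°
zero (1 + j1830·0.005) = 1 + j9.15 → |·| ≈ 9.2045, ∠ ≈ 83.76°
pole (1 + j1830·0.1) = 1 + j183 → |·| ≈ 183, ∠ ≈ 89.69°
pole (1 + j1830·0.002) = 1 + j3.66 → |·| ≈ 3.7942, ∠ ≈ 74.72°
pole (1 + j1830·0.0005) = 1 + j0.915 → |·| ≈ 1.3554, ∠ ≈ 42.46°
|H| = 0.02 · 91.505 · 9.2045 / (183 · 3.7942 · 1.3554) ≈ 0.017899

0.0179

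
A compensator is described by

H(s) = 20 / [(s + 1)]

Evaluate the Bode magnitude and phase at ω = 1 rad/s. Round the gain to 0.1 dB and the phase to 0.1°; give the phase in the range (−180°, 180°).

At ω = 1 rad/s:
pole (1 + j1·1) = 1 + j1 → |·| ≈ 1.4142, ∠ ≈ 45.00°
|H| = 20 · 1 / (1.4142) ≈ 14.142
Gain = 20 log₁₀(14.142) ≈ 23.01 dB
∠H = (0°) − (45.00°) = -45.00°

23.0 dB, -45.0°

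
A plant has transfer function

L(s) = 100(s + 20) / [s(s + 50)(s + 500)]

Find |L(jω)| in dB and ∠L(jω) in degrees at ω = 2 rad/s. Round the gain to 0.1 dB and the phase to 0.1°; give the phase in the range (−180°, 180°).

-27.9 dB, -86.8°

At s = jω = j2:
zero (s+20): 20 + j2 → |·| = √(20²+2²) = √404 ≈ 20.1, ∠ = arctan(2/20) ≈ 5.71°
pole (s+50): 50 + j2 → |·| = √(50²+2²) = √2504 ≈ 50.04, ∠ = arctan(2/50) ≈ 2.29°
pole (s+500): 500 + j2 → |·| = √(500²+2²) = √250004 ≈ 500, ∠ = arctan(2/500) ≈ 0.23°
pole at origin: |s| = 2, ∠ = 90.00° (in denominator)
|L| = 100 · 20.1 / 50040 ≈ 0.040168
Gain = 20 log₁₀(0.040168) ≈ -27.92 dB
∠L = 5.71° − 92.52° = -86.81°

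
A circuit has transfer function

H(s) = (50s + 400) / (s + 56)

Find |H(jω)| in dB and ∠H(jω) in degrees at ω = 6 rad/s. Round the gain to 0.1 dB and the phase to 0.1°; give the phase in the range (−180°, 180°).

19.0 dB, 30.8°

Substitute s = j6:
Numerator: 50(j6) + 400 = 400 + j300
Denominator: (j6) + 56 = 56 + j6
|N| = √(400² + 300²) ≈ 500, ∠N ≈ 36.87°
|D| = √(56² + 6²) ≈ 56.321, ∠D ≈ 6.12°
|H| = 500 / 56.321 ≈ 8.8777
Gain = 20 log₁₀(8.8777) ≈ 18.97 dB
∠H = 36.87° − 6.12° = 30.75°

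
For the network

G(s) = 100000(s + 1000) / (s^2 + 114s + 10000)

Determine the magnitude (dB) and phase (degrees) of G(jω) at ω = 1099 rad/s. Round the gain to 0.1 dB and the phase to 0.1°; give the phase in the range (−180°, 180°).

At s = jω = j1099:
zero (s+1000): 1000 + j1099 → |·| = √(1000²+1099²) = √2207801 ≈ 1485.9, ∠ = arctan(1099/1000) ≈ 47.70°
quadratic: (j1099)² + 114·j1099 + 10000 = -1197801 + j125286 → |·| ≈ 1.2043e+06, ∠ ≈ 174.03°
|G| = 100000 · 1485.9 / 1.2043e+06 ≈ 123.38
Gain = 20 log₁₀(123.38) ≈ 41.82 dB
∠G = 47.70° − 174.03° = -126.33°

41.8 dB, -126.3°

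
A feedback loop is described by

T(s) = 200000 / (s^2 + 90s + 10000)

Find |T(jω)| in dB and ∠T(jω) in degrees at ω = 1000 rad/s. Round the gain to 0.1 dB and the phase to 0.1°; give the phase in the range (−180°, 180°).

At s = jω = j1000:
quadratic: (j1000)² + 90·j1000 + 10000 = -990000 + j90000 → |·| ≈ 9.9408e+05, ∠ ≈ 174.81°
|T| = 200000 / 9.9408e+05 ≈ 0.20119
Gain = 20 log₁₀(0.20119) ≈ -13.93 dB
∠T = 0.00° − 174.81° = -174.81°

-13.9 dB, -174.8°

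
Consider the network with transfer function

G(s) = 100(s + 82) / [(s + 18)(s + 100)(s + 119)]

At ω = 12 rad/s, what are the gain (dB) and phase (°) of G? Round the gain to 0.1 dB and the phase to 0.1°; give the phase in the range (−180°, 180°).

-30.0 dB, -38.0°

At s = jω = j12:
zero (s+82): 82 + j12 → |·| = √(82²+12²) = √6868 ≈ 82.873, ∠ = arctan(12/82) ≈ 8.33°
pole (s+18): 18 + j12 → |·| = √(18²+12²) = √468 ≈ 21.633, ∠ = arctan(12/18) ≈ 33.69°
pole (s+100): 100 + j12 → |·| = √(100²+12²) = √10144 ≈ 100.72, ∠ = arctan(12/100) ≈ 6.84°
pole (s+119): 119 + j12 → |·| = √(119²+12²) = √14305 ≈ 119.6, ∠ = arctan(12/119) ≈ 5.76°
|G| = 100 · 82.873 / 2.6059e+05 ≈ 0.031802
Gain = 20 log₁₀(0.031802) ≈ -29.95 dB
∠G = 8.33° − 46.29° = -37.96°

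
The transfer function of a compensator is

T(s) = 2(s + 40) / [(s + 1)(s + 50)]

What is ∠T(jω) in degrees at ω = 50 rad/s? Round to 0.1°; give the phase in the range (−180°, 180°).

At s = jω = j50:
zero (s+40): 40 + j50 → |·| = √(40²+50²) = √4100 ≈ 64.031, ∠ = arctan(50/40) ≈ 51.34°
pole (s+1): 1 + j50 → |·| = √(1²+50²) = √2501 ≈ 50.01, ∠ = arctan(50/1) ≈ 88.85°
pole (s+50): 50 + j50 → |·| = √(50²+50²) = √5000 ≈ 70.711, ∠ = arctan(50/50) ≈ 45.00°
∠T = 51.34° − 133.85° = -82.51°

-82.5°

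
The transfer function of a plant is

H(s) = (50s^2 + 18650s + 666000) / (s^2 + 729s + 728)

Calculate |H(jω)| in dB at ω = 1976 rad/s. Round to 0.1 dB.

33.6 dB

Substitute s = j1976:
Numerator: 50(j1976)^2 + 18650(j1976) + 666000 = -194562800 + j36852400
Denominator: (j1976)^2 + 729(j1976) + 728 = -3903848 + j1440504
|N| = √(194562800² + 36852400²) ≈ 1.9802e+08, ∠N ≈ 169.27°
|D| = √(3903848² + 1440504²) ≈ 4.1611e+06, ∠D ≈ 159.75°
|H| = 1.9802e+08 / 4.1611e+06 ≈ 47.588
Gain = 20 log₁₀(47.588) ≈ 33.55 dB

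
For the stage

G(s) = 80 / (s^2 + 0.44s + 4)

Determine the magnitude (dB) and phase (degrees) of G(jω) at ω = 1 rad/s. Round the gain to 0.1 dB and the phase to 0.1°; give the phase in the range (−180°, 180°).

28.4 dB, -8.3°

At s = jω = j1:
quadratic: (j1)² + 0.44·j1 + 4 = 3 + j0.44 → |·| ≈ 3.0321, ∠ ≈ 8.34°
|G| = 80 / 3.0321 ≈ 26.384
Gain = 20 log₁₀(26.384) ≈ 28.43 dB
∠G = 0.00° − 8.34° = -8.34°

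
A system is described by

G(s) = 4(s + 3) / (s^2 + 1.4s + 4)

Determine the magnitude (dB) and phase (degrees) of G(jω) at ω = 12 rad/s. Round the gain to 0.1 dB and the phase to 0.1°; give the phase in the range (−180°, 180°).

At s = jω = j12:
zero (s+3): 3 + j12 → |·| = √(3²+12²) = √153 ≈ 12.369, ∠ = arctan(12/3) ≈ 75.96°
quadratic: (j12)² + 1.4·j12 + 4 = -140 + j16.8 → |·| ≈ 141, ∠ ≈ 173.16°
|G| = 4 · 12.369 / 141 ≈ 0.35089
Gain = 20 log₁₀(0.35089) ≈ -9.10 dB
∠G = 75.96° − 173.16° = -97.20°

-9.1 dB, -97.2°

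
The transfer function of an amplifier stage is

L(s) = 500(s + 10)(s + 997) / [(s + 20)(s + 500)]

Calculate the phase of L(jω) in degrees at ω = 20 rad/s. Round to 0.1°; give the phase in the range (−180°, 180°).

17.3°

At s = jω = j20:
zero (s+10): 10 + j20 → |·| = √(10²+20²) = √500 ≈ 22.361, ∠ = arctan(20/10) ≈ 63.43°
zero (s+997): 997 + j20 → |·| = √(997²+20²) = √994409 ≈ 997.2, ∠ = arctan(20/997) ≈ 1.15°
pole (s+20): 20 + j20 → |·| = √(20²+20²) = √800 ≈ 28.284, ∠ = arctan(20/20) ≈ 45.00°
pole (s+500): 500 + j20 → |·| = √(500²+20²) = √250400 ≈ 500.4, ∠ = arctan(20/500) ≈ 2.29°
∠L = 64.58° − 47.29° = 17.29°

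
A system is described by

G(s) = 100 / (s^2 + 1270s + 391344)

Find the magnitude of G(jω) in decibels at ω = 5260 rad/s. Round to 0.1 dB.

Substitute s = j5260:
Numerator: 100 = 100 + j0
Denominator: (j5260)^2 + 1270(j5260) + 391344 = -27276256 + j6680200
|N| = √(100² + 0²) ≈ 100, ∠N ≈ 0.00°
|D| = √(27276256² + 6680200²) ≈ 2.8082e+07, ∠D ≈ 166.24°
|G| = 100 / 2.8082e+07 ≈ 3.561e-06
Gain = 20 log₁₀(3.561e-06) ≈ -108.97 dB

-109.0 dB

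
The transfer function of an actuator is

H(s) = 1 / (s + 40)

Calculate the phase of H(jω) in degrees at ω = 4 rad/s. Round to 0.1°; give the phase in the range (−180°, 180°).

-5.7°

At s = jω = j4:
pole (s+40): 40 + j4 → |·| = √(40²+4²) = √1616 ≈ 40.2, ∠ = arctan(4/40) ≈ 5.71°
∠H = 0.00° − 5.71° = -5.71°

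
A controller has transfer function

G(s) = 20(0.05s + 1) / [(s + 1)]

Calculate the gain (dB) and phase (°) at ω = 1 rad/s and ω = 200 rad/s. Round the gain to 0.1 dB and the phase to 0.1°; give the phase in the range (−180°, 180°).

ω = 1: 23.0 dB, -42.1°; ω = 200: 0.0 dB, -5.4°

At ω = 1 rad/s:
zero (1 + j1·0.05) = 1 + j0.05 → |·| ≈ 1.0012, ∠ ≈ 2.86°
pole (1 + j1·1) = 1 + j1 → |·| ≈ 1.4142, ∠ ≈ 45.00°
|G| = 20 · 1.0012 / (1.4142) ≈ 14.159
Gain = 20 log₁₀(14.159) ≈ 23.02 dB
∠G = (2.86°) − (45.00°) = -42.14°

At ω = 200 rad/s:
zero (1 + j200·0.05) = 1 + j10 → |·| ≈ 10.05, ∠ ≈ 84.29°
pole (1 + j200·1) = 1 + j200 → |·| ≈ 200, ∠ ≈ 89.71°
|G| = 20 · 10.05 / (200) ≈ 1.005
Gain = 20 log₁₀(1.005) ≈ 0.04 dB
∠G = (84.29°) − (89.71°) = -5.42°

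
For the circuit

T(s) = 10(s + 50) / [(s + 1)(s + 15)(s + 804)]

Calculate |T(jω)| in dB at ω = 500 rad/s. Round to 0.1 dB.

-93.5 dB

At s = jω = j500:
zero (s+50): 50 + j500 → |·| = √(50²+500²) = √252500 ≈ 502.49, ∠ = arctan(500/50) ≈ 84.29°
pole (s+1): 1 + j500 → |·| = √(1²+500²) = √250001 ≈ 500, ∠ = arctan(500/1) ≈ 89.89°
pole (s+15): 15 + j500 → |·| = √(15²+500²) = √250225 ≈ 500.22, ∠ = arctan(500/15) ≈ 88.28°
pole (s+804): 804 + j500 → |·| = √(804²+500²) = √896416 ≈ 946.79, ∠ = arctan(500/804) ≈ 31.88°
|T| = 10 · 502.49 / 2.368e+08 ≈ 2.122e-05
Gain = 20 log₁₀(2.122e-05) ≈ -93.47 dB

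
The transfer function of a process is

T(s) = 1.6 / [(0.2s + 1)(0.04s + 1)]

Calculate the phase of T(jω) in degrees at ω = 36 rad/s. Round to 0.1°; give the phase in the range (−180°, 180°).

-137.3°

At ω = 36 rad/s:
pole (1 + j36·0.2) = 1 + j7.2 → |·| ≈ 7.2691, ∠ ≈ 82.09°
pole (1 + j36·0.04) = 1 + j1.44 → |·| ≈ 1.7532, ∠ ≈ 55.22°
∠T = (0°) − (82.09° + 55.22°) = -137.31°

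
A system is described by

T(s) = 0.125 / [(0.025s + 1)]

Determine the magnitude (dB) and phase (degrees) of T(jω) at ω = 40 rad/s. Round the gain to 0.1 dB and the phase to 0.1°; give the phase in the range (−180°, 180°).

At ω = 40 rad/s:
pole (1 + j40·0.025) = 1 + j1 → |·| ≈ 1.4142, ∠ ≈ 45.00°
|T| = 0.125 · 1 / (1.4142) ≈ 0.088389
Gain = 20 log₁₀(0.088389) ≈ -21.07 dB
∠T = (0°) − (45.00°) = -45.00°

-21.1 dB, -45.0°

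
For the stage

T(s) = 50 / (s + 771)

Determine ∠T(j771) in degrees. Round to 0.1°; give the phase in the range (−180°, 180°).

At s = jω = j771:
pole (s+771): 771 + j771 → |·| = √(771²+771²) = √1188882 ≈ 1090.4, ∠ = arctan(771/771) ≈ 45.00°
∠T = 0.00° − 45.00° = -45.00°

-45.0°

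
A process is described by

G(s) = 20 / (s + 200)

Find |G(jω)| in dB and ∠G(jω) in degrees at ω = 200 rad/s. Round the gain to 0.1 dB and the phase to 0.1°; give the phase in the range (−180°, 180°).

-23.0 dB, -45.0°

At s = jω = j200:
pole (s+200): 200 + j200 → |·| = √(200²+200²) = √80000 ≈ 282.84, ∠ = arctan(200/200) ≈ 45.00°
|G| = 20 / 282.84 ≈ 0.070711
Gain = 20 log₁₀(0.070711) ≈ -23.01 dB
∠G = 0.00° − 45.00° = -45.00°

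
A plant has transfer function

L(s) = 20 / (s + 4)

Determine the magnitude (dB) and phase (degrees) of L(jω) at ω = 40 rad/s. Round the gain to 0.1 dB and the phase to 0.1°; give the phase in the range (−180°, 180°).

-6.1 dB, -84.3°

At s = jω = j40:
pole (s+4): 4 + j40 → |·| = √(4²+40²) = √1616 ≈ 40.2, ∠ = arctan(40/4) ≈ 84.29°
|L| = 20 / 40.2 ≈ 0.49751
Gain = 20 log₁₀(0.49751) ≈ -6.06 dB
∠L = 0.00° − 84.29° = -84.29°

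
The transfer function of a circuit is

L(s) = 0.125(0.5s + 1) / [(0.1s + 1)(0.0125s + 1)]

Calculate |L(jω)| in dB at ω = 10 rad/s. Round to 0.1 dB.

-7.0 dB

At ω = 10 rad/s:
zero (1 + j10·0.5) = 1 + j5 → |·| ≈ 5.099, ∠ ≈ 78.69°
pole (1 + j10·0.1) = 1 + j1 → |·| ≈ 1.4142, ∠ ≈ 45.00°
pole (1 + j10·0.0125) = 1 + j0.125 → |·| ≈ 1.0078, ∠ ≈ 7.13°
|L| = 0.125 · 5.099 / (1.4142 · 1.0078) ≈ 0.44721
Gain = 20 log₁₀(0.44721) ≈ -6.99 dB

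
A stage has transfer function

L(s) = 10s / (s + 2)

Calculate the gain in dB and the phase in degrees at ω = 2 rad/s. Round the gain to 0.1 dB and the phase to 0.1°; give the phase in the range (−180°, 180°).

17.0 dB, 45.0°

At s = jω = j2:
zero at origin: s = j2 → |·| = 2, ∠ = 90.00°
pole (s+2): 2 + j2 → |·| = √(2²+2²) = √8 ≈ 2.8284, ∠ = arctan(2/2) ≈ 45.00°
|L| = 10 · 2 / 2.8284 ≈ 7.0711
Gain = 20 log₁₀(7.0711) ≈ 16.99 dB
∠L = 90.00° − 45.00° = 45.00°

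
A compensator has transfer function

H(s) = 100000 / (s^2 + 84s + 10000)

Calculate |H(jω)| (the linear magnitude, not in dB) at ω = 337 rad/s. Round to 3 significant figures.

0.931

At s = jω = j337:
quadratic: (j337)² + 84·j337 + 10000 = -103569 + j28308 → |·| ≈ 1.0737e+05, ∠ ≈ 164.71°
|H| = 100000 / 1.0737e+05 ≈ 0.93136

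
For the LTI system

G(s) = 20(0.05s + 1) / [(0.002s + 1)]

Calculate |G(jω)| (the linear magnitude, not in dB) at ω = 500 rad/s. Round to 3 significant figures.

354

At ω = 500 rad/s:
zero (1 + j500·0.05) = 1 + j25 → |·| ≈ 25.02, ∠ ≈ 87.71°
pole (1 + j500·0.002) = 1 + j1 → |·| ≈ 1.4142, ∠ ≈ 45.00°
|G| = 20 · 25.02 / (1.4142) ≈ 353.84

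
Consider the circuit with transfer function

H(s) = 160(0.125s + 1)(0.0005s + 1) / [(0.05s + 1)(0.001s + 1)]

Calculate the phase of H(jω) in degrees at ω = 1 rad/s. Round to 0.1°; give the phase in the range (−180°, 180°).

4.2°

At ω = 1 rad/s:
zero (1 + j1·0.125) = 1 + j0.125 → |·| ≈ 1.0078, ∠ ≈ 7.13°
zero (1 + j1·0.0005) = 1 + j0.0005 → |·| ≈ 1, ∠ ≈ 0.03°
pole (1 + j1·0.05) = 1 + j0.05 → |·| ≈ 1.0012, ∠ ≈ 2.86°
pole (1 + j1·0.001) = 1 + j0.001 → |·| ≈ 1, ∠ ≈ 0.06°
∠H = (7.13° + 0.03°) − (2.86° + 0.06°) = 4.24°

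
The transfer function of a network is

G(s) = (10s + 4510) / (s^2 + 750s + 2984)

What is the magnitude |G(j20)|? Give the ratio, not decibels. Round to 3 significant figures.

0.297

Substitute s = j20:
Numerator: 10(j20) + 4510 = 4510 + j200
Denominator: (j20)^2 + 750(j20) + 2984 = 2584 + j15000
|N| = √(4510² + 200²) ≈ 4514.4, ∠N ≈ 2.54°
|D| = √(2584² + 15000²) ≈ 15221, ∠D ≈ 80.23°
|G| = 4514.4 / 15221 ≈ 0.29659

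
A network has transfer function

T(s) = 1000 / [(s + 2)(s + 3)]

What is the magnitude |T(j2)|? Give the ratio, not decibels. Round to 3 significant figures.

98.1

At s = jω = j2:
pole (s+2): 2 + j2 → |·| = √(2²+2²) = √8 ≈ 2.8284, ∠ = arctan(2/2) ≈ 45.00°
pole (s+3): 3 + j2 → |·| = √(3²+2²) = √13 ≈ 3.6056, ∠ = arctan(2/3) ≈ 33.69°
|T| = 1000 / 10.198 ≈ 98.058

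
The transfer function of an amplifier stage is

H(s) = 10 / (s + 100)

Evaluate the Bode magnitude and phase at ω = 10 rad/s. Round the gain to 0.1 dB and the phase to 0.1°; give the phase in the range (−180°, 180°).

-20.0 dB, -5.7°

Substitute s = j10:
Numerator: 10 = 10 + j0
Denominator: (j10) + 100 = 100 + j10
|N| = √(10² + 0²) ≈ 10, ∠N ≈ 0.00°
|D| = √(100² + 10²) ≈ 100.5, ∠D ≈ 5.71°
|H| = 10 / 100.5 ≈ 0.099502
Gain = 20 log₁₀(0.099502) ≈ -20.04 dB
∠H = 0.00° − 5.71° = -5.71°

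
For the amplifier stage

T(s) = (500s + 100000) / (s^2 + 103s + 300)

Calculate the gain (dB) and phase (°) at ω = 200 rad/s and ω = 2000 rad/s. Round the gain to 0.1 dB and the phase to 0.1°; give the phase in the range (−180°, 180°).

Substitute s = j200:
Numerator: 500(j200) + 100000 = 100000 + j100000
Denominator: (j200)^2 + 103(j200) + 300 = -39700 + j20600
|N| = √(100000² + 100000²) ≈ 1.4142e+05, ∠N ≈ 45.00°
|D| = √(39700² + 20600²) ≈ 44726, ∠D ≈ 152.58°
|T| = 1.4142e+05 / 44726 ≈ 3.1619
Gain = 20 log₁₀(3.1619) ≈ 10.00 dB
∠T = 45.00° − 152.58° = -107.58°

Substitute s = j2000:
Numerator: 500(j2000) + 100000 = 100000 + j1000000
Denominator: (j2000)^2 + 103(j2000) + 300 = -3999700 + j206000
|N| = √(100000² + 1000000²) ≈ 1.005e+06, ∠N ≈ 84.29°
|D| = √(3999700² + 206000²) ≈ 4.005e+06, ∠D ≈ 177.05°
|T| = 1.005e+06 / 4.005e+06 ≈ 0.25094
Gain = 20 log₁₀(0.25094) ≈ -12.01 dB
∠T = 84.29° − 177.05° = -92.76°

ω = 200: 10.0 dB, -107.6°; ω = 2000: -12.0 dB, -92.8°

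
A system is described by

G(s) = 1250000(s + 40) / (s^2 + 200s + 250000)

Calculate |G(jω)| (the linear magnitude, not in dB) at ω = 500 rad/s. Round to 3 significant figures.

At s = jω = j500:
zero (s+40): 40 + j500 → |·| = √(40²+500²) = √251600 ≈ 501.6, ∠ = arctan(500/40) ≈ 85.43°
quadratic: (j500)² + 200·j500 + 250000 = 0 + j100000 → |·| ≈ 1e+05, ∠ ≈ 90.00°
|G| = 1250000 · 501.6 / 1e+05 ≈ 6270

6.27e+03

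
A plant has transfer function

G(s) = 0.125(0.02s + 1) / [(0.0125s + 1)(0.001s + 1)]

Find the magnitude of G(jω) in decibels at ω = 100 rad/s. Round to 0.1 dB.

At ω = 100 rad/s:
zero (1 + j100·0.02) = 1 + j2 → |·| ≈ 2.2361, ∠ ≈ 63.43°
pole (1 + j100·0.0125) = 1 + j1.25 → |·| ≈ 1.6008, ∠ ≈ 51.34°
pole (1 + j100·0.001) = 1 + j0.1 → |·| ≈ 1.005, ∠ ≈ 5.71°
|G| = 0.125 · 2.2361 / (1.6008 · 1.005) ≈ 0.17374
Gain = 20 log₁₀(0.17374) ≈ -15.20 dB

-15.2 dB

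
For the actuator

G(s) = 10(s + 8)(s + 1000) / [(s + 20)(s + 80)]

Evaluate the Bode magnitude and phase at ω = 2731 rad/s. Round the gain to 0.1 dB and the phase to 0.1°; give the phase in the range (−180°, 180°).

At s = jω = j2731:
zero (s+8): 8 + j2731 → |·| = √(8²+2731²) = √7458425 ≈ 2731, ∠ = arctan(2731/8) ≈ 89.83°
zero (s+1000): 1000 + j2731 → |·| = √(1000²+2731²) = √8458361 ≈ 2908.3, ∠ = arctan(2731/1000) ≈ 69.89°
pole (s+20): 20 + j2731 → |·| = √(20²+2731²) = √7458761 ≈ 2731.1, ∠ = arctan(2731/20) ≈ 89.58°
pole (s+80): 80 + j2731 → |·| = √(80²+2731²) = √7464761 ≈ 2732.2, ∠ = arctan(2731/80) ≈ 88.32°
|G| = 10 · 7.9426e+06 / 7.4619e+06 ≈ 10.644
Gain = 20 log₁₀(10.644) ≈ 20.54 dB
∠G = 159.72° − 177.90° = -18.18°

20.5 dB, -18.2°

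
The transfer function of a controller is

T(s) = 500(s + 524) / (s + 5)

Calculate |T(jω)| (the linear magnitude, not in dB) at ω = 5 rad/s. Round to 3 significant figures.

At s = jω = j5:
zero (s+524): 524 + j5 → |·| = √(524²+5²) = √274601 ≈ 524.02, ∠ = arctan(5/524) ≈ 0.55°
pole (s+5): 5 + j5 → |·| = √(5²+5²) = √50 ≈ 7.0711, ∠ = arctan(5/5) ≈ 45.00°
|T| = 500 · 524.02 / 7.0711 ≈ 37054

3.71e+04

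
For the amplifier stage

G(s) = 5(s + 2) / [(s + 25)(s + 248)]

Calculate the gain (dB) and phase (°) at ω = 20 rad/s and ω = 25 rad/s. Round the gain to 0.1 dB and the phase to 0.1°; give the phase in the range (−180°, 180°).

At s = jω = j20:
zero (s+2): 2 + j20 → |·| = √(2²+20²) = √404 ≈ 20.1, ∠ = arctan(20/2) ≈ 84.29°
pole (s+25): 25 + j20 → |·| = √(25²+20²) = √1025 ≈ 32.016, ∠ = arctan(20/25) ≈ 38.66°
pole (s+248): 248 + j20 → |·| = √(248²+20²) = √61904 ≈ 248.81, ∠ = arctan(20/248) ≈ 4.61°
|G| = 5 · 20.1 / 7965.9 ≈ 0.012616
Gain = 20 log₁₀(0.012616) ≈ -37.98 dB
∠G = 84.29° − 43.27° = 41.02°

At s = jω = j25:
zero (s+2): 2 + j25 → |·| = √(2²+25²) = √629 ≈ 25.08, ∠ = arctan(25/2) ≈ 85.43°
pole (s+25): 25 + j25 → |·| = √(25²+25²) = √1250 ≈ 35.355, ∠ = arctan(25/25) ≈ 45.00°
pole (s+248): 248 + j25 → |·| = √(248²+25²) = √62129 ≈ 249.26, ∠ = arctan(25/248) ≈ 5.76°
|G| = 5 · 25.08 / 8812.6 ≈ 0.01423
Gain = 20 log₁₀(0.01423) ≈ -36.94 dB
∠G = 85.43° − 50.76° = 34.67°

ω = 20: -38.0 dB, 41.0°; ω = 25: -36.9 dB, 34.7°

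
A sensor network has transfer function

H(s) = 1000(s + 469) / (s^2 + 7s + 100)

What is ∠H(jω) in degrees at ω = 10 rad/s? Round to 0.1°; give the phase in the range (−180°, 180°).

At s = jω = j10:
zero (s+469): 469 + j10 → |·| = √(469²+10²) = √220061 ≈ 469.11, ∠ = arctan(10/469) ≈ 1.22°
quadratic: (j10)² + 7·j10 + 100 = 0 + j70 → |·| ≈ 70, ∠ ≈ 90.00°
∠H = 1.22° − 90.00° = -88.78°

-88.8°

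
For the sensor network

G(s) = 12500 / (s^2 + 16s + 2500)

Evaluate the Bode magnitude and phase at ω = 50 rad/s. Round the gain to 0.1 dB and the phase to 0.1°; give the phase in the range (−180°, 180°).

At s = jω = j50:
quadratic: (j50)² + 16·j50 + 2500 = 0 + j800 → |·| ≈ 800, ∠ ≈ 90.00°
|G| = 12500 / 800 ≈ 15.625
Gain = 20 log₁₀(15.625) ≈ 23.88 dB
∠G = 0.00° − 90.00° = -90.00°

23.9 dB, -90.0°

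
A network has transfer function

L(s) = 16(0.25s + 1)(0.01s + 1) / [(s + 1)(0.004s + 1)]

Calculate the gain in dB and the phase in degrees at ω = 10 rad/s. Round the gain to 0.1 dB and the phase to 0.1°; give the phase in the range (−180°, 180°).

12.7 dB, -12.7°

At ω = 10 rad/s:
zero (1 + j10·0.25) = 1 + j2.5 → |·| ≈ 2.6926, ∠ ≈ 68.20°
zero (1 + j10·0.01) = 1 + j0.1 → |·| ≈ 1.005, ∠ ≈ 5.71°
pole (1 + j10·1) = 1 + j10 → |·| ≈ 10.05, ∠ ≈ 84.29°
pole (1 + j10·0.004) = 1 + j0.04 → |·| ≈ 1.0008, ∠ ≈ 2.29°
|L| = 16 · 2.6926 · 1.005 / (10.05 · 1.0008) ≈ 4.3047
Gain = 20 log₁₀(4.3047) ≈ 12.68 dB
∠L = (68.20° + 5.71°) − (84.29° + 2.29°) = -12.67°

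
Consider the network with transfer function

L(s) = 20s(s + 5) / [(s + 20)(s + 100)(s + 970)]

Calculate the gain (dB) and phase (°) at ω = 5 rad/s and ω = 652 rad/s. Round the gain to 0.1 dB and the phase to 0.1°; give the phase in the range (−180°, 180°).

At s = jω = j5:
zero (s+5): 5 + j5 → |·| = √(5²+5²) = √50 ≈ 7.0711, ∠ = arctan(5/5) ≈ 45.00°
zero at origin: s = j5 → |·| = 5, ∠ = 90.00°
pole (s+20): 20 + j5 → |·| = √(20²+5²) = √425 ≈ 20.616, ∠ = arctan(5/20) ≈ 14.04°
pole (s+100): 100 + j5 → |·| = √(100²+5²) = √10025 ≈ 100.12, ∠ = arctan(5/100) ≈ 2.86°
pole (s+970): 970 + j5 → |·| = √(970²+5²) = √940925 ≈ 970.01, ∠ = arctan(5/970) ≈ 0.30°
|L| = 20 · 35.355 / 2.0022e+06 ≈ 0.00035316
Gain = 20 log₁₀(0.00035316) ≈ -69.04 dB
∠L = 135.00° − 17.20° = 117.80°

At s = jω = j652:
zero (s+5): 5 + j652 → |·| = √(5²+652²) = √425129 ≈ 652.02, ∠ = arctan(652/5) ≈ 89.56°
zero at origin: s = j652 → |·| = 652, ∠ = 90.00°
pole (s+20): 20 + j652 → |·| = √(20²+652²) = √425504 ≈ 652.31, ∠ = arctan(652/20) ≈ 88.24°
pole (s+100): 100 + j652 → |·| = √(100²+652²) = √435104 ≈ 659.62, ∠ = arctan(652/100) ≈ 81.28°
pole (s+970): 970 + j652 → |·| = √(970²+652²) = √1366004 ≈ 1168.8, ∠ = arctan(652/970) ≈ 33.91°
|L| = 20 · 4.2512e+05 / 5.0291e+08 ≈ 0.016906
Gain = 20 log₁₀(0.016906) ≈ -35.44 dB
∠L = 179.56° − 203.43° = -23.87°

ω = 5: -69.0 dB, 117.8°; ω = 652: -35.4 dB, -23.9°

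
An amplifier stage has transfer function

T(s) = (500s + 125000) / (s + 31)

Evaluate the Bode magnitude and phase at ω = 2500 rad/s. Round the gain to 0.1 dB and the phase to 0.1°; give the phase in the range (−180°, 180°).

54.0 dB, -5.0°

Substitute s = j2500:
Numerator: 500(j2500) + 125000 = 125000 + j1250000
Denominator: (j2500) + 31 = 31 + j2500
|N| = √(125000² + 1250000²) ≈ 1.2562e+06, ∠N ≈ 84.29°
|D| = √(31² + 2500²) ≈ 2500.2, ∠D ≈ 89.29°
|T| = 1.2562e+06 / 2500.2 ≈ 502.44
Gain = 20 log₁₀(502.44) ≈ 54.02 dB
∠T = 84.29° − 89.29° = -5.00°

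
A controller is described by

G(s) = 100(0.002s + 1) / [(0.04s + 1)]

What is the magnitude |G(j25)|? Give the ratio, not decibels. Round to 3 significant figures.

70.8

At ω = 25 rad/s:
zero (1 + j25·0.002) = 1 + j0.05 → |·| ≈ 1.0012, ∠ ≈ 2.86°
pole (1 + j25·0.04) = 1 + j1 → |·| ≈ 1.4142, ∠ ≈ 45.00°
|G| = 100 · 1.0012 / (1.4142) ≈ 70.796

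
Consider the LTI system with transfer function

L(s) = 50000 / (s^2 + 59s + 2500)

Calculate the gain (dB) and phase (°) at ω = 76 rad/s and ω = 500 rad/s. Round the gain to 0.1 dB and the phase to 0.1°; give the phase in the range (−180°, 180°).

ω = 76: 19.1 dB, -126.2°; ω = 500: -14.0 dB, -173.2°

At s = jω = j76:
quadratic: (j76)² + 59·j76 + 2500 = -3276 + j4484 → |·| ≈ 5553.2, ∠ ≈ 126.15°
|L| = 50000 / 5553.2 ≈ 9.0038
Gain = 20 log₁₀(9.0038) ≈ 19.09 dB
∠L = 0.00° − 126.15° = -126.15°

At s = jω = j500:
quadratic: (j500)² + 59·j500 + 2500 = -247500 + j29500 → |·| ≈ 2.4925e+05, ∠ ≈ 173.20°
|L| = 50000 / 2.4925e+05 ≈ 0.2006
Gain = 20 log₁₀(0.2006) ≈ -13.95 dB
∠L = 0.00° − 173.20° = -173.20°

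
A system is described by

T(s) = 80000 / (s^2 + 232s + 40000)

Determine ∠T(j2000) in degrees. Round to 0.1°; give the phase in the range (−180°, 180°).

-173.3°

At s = jω = j2000:
quadratic: (j2000)² + 232·j2000 + 40000 = -3960000 + j464000 → |·| ≈ 3.9871e+06, ∠ ≈ 173.32°
∠T = 0.00° − 173.32° = -173.32°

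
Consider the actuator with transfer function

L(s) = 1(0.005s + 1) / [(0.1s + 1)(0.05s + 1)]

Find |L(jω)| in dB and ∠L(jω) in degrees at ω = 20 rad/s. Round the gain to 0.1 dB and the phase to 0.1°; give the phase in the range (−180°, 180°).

-10.0 dB, -102.7°

At ω = 20 rad/s:
zero (1 + j20·0.005) = 1 + j0.1 → |·| ≈ 1.005, ∠ ≈ 5.71°
pole (1 + j20·0.1) = 1 + j2 → |·| ≈ 2.2361, ∠ ≈ 63.43°
pole (1 + j20·0.05) = 1 + j1 → |·| ≈ 1.4142, ∠ ≈ 45.00°
|L| = 1 · 1.005 / (2.2361 · 1.4142) ≈ 0.31781
Gain = 20 log₁₀(0.31781) ≈ -9.96 dB
∠L = (5.71°) − (63.43° + 45.00°) = -102.72°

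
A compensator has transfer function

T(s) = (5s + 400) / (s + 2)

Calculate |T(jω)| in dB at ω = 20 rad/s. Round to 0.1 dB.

Substitute s = j20:
Numerator: 5(j20) + 400 = 400 + j100
Denominator: (j20) + 2 = 2 + j20
|N| = √(400² + 100²) ≈ 412.31, ∠N ≈ 14.04°
|D| = √(2² + 20²) ≈ 20.1, ∠D ≈ 84.29°
|T| = 412.31 / 20.1 ≈ 20.513
Gain = 20 log₁₀(20.513) ≈ 26.24 dB

26.2 dB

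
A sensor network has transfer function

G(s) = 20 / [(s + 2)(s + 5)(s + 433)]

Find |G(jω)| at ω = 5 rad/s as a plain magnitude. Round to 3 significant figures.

0.00121

At s = jω = j5:
pole (s+2): 2 + j5 → |·| = √(2²+5²) = √29 ≈ 5.3852, ∠ = arctan(5/2) ≈ 68.20°
pole (s+5): 5 + j5 → |·| = √(5²+5²) = √50 ≈ 7.0711, ∠ = arctan(5/5) ≈ 45.00°
pole (s+433): 433 + j5 → |·| = √(433²+5²) = √187514 ≈ 433.03, ∠ = arctan(5/433) ≈ 0.66°
|G| = 20 / 16489 ≈ 0.0012129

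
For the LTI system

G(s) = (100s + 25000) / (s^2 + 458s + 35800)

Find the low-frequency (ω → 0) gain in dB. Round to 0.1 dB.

-3.1 dB

G(0) = 25000 / 35800 ≈ 0.69832
20 log₁₀(0.69832) ≈ -3.12 dB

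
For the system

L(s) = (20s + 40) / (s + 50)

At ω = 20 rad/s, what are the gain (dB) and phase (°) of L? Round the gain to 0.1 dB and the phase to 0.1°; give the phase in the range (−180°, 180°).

17.5 dB, 62.5°

Substitute s = j20:
Numerator: 20(j20) + 40 = 40 + j400
Denominator: (j20) + 50 = 50 + j20
|N| = √(40² + 400²) ≈ 402, ∠N ≈ 84.29°
|D| = √(50² + 20²) ≈ 53.852, ∠D ≈ 21.80°
|L| = 402 / 53.852 ≈ 7.4649
Gain = 20 log₁₀(7.4649) ≈ 17.46 dB
∠L = 84.29° − 21.80° = 62.49°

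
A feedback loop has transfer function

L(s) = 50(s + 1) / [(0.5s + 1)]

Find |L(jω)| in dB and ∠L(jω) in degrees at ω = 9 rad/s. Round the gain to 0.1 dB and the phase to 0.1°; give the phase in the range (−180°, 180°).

At ω = 9 rad/s:
zero (1 + j9·1) = 1 + j9 → |·| ≈ 9.0554, ∠ ≈ 83.66°
pole (1 + j9·0.5) = 1 + j4.5 → |·| ≈ 4.6098, ∠ ≈ 77.47°
|L| = 50 · 9.0554 / (4.6098) ≈ 98.219
Gain = 20 log₁₀(98.219) ≈ 39.84 dB
∠L = (83.66°) − (77.47°) = 6.19°

39.8 dB, 6.2°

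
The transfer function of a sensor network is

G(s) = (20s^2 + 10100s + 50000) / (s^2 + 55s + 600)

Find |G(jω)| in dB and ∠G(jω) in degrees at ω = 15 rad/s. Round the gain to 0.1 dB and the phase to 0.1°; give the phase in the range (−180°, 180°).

Substitute s = j15:
Numerator: 20(j15)^2 + 10100(j15) + 50000 = 45500 + j151500
Denominator: (j15)^2 + 55(j15) + 600 = 375 + j825
|N| = √(45500² + 151500²) ≈ 1.5819e+05, ∠N ≈ 73.28°
|D| = √(375² + 825²) ≈ 906.23, ∠D ≈ 65.56°
|G| = 1.5819e+05 / 906.23 ≈ 174.56
Gain = 20 log₁₀(174.56) ≈ 44.84 dB
∠G = 73.28° − 65.56° = 7.72°

44.8 dB, 7.7°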